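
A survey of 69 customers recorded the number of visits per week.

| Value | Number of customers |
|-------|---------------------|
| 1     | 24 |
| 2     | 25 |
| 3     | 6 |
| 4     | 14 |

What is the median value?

Cumulative frequencies: 24, 49, 55, 69
n = 69, so the median is the value in position (n+1)/2 = 35.
Position 35 falls at value 2.

2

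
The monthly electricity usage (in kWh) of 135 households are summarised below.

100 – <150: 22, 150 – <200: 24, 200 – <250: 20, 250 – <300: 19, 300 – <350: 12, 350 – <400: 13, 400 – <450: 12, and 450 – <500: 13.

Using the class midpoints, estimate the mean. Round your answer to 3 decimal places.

Midpoints: 125, 175, 225, 275, 325, 375, 425, 475
Σfm = 22×125 + 24×175 + 20×225 + 19×275 + 12×325 + 13×375 + 12×425 + 13×475 = 36725
n = Σf = 135
Mean = 36725 / 135 = 272.0370

272.037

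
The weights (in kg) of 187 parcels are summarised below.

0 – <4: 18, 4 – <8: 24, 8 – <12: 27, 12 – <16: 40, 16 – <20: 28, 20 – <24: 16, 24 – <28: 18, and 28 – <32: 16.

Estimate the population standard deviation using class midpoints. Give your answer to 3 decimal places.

Midpoints: 2, 6, 10, 14, 18, 22, 26, 30
n = 187, Σfm = 2814, mean = 15.0481
Σfm² = 54860
Σf(m − x̄)² = Σfm² − (Σfm)²/n = 54860 − 2814²/187 = 12514.5668
Population variance = 12514.5668 / 187 = 66.9228
Standard deviation = √66.9228 = 8.1806

8.181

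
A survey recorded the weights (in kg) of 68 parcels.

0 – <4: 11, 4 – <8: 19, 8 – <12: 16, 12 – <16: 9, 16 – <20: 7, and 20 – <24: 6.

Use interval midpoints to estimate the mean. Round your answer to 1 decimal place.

10.0

Midpoints: 2, 6, 10, 14, 18, 22
Σfm = 11×2 + 19×6 + 16×10 + 9×14 + 7×18 + 6×22 = 680
n = Σf = 68
Mean = 680 / 68 = 10.0000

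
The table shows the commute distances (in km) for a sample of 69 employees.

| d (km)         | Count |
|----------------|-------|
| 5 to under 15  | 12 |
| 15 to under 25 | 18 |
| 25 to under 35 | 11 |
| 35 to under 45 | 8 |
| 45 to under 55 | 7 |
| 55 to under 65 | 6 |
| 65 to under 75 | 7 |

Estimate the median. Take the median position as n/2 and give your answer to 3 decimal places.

Cumulative frequencies: 12, 30, 41, 49, 56, 62, 69
n = 69; position = n/2 = 34.5.
This falls in the class 25 to under 35: L = 25, F = 30, f = 11, h = 10.
Median ≈ 25 + ((34.5 − 30) / 11) × 10 = 29.0909

29.091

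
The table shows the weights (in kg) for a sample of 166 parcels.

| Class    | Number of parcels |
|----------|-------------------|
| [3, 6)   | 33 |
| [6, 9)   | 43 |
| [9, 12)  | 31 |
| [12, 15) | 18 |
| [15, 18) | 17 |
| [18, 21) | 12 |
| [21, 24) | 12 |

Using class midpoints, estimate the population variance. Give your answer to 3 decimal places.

30.178

Midpoints: 4.5, 7.5, 10.5, 13.5, 16.5, 19.5, 22.5
n = 166, Σfm = 1824, mean = 10.9880
Σfm² = 25051.5
Σf(m − x̄)² = Σfm² − (Σfm)²/n = 25051.5 − 1824²/166 = 5009.4759
Population variance = 5009.4759 / 166 = 30.1776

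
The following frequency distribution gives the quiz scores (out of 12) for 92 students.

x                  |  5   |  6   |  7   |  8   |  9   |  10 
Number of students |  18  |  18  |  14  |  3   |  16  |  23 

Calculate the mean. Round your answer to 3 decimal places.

Values: 5, 6, 7, 8, 9, 10
Σfx = 18×5 + 18×6 + 14×7 + 3×8 + 16×9 + 23×10 = 694
n = Σf = 92
Mean = 694 / 92 = 7.5435

7.543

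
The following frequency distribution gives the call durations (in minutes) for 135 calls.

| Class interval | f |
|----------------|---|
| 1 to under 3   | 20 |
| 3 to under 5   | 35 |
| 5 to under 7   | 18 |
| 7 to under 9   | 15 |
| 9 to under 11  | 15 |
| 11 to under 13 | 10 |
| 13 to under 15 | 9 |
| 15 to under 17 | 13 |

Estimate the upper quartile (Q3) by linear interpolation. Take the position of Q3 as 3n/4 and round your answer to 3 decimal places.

Cumulative frequencies: 20, 55, 73, 88, 103, 113, 122, 135
n = 135; position = 3n/4 = 101.25.
This falls in the class 9 to under 11: L = 9, F = 88, f = 15, h = 2.
Upper quartile ≈ 9 + ((101.25 − 88) / 15) × 2 = 10.7667

10.767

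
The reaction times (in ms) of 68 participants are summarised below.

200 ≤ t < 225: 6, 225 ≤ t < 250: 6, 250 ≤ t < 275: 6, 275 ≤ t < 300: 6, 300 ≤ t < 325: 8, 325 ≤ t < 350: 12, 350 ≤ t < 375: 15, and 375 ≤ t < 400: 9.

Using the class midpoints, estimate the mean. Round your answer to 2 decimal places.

315.81

Midpoints: 212.5, 237.5, 262.5, 287.5, 312.5, 337.5, 362.5, 387.5
Σfm = 6×212.5 + 6×237.5 + 6×262.5 + 6×287.5 + 8×312.5 + 12×337.5 + 15×362.5 + 9×387.5 = 21475
n = Σf = 68
Mean = 21475 / 68 = 315.8088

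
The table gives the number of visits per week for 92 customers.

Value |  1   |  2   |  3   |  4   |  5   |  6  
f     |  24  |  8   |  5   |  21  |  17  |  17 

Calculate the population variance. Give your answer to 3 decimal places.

3.466

Values: 1, 2, 3, 4, 5, 6
n = 92, Σfx = 326, mean = 3.5435
Σfx² = 1474
Σf(x − x̄)² = Σfx² − (Σfx)²/n = 1474 − 326²/92 = 318.8261
Population variance = 318.8261 / 92 = 3.4655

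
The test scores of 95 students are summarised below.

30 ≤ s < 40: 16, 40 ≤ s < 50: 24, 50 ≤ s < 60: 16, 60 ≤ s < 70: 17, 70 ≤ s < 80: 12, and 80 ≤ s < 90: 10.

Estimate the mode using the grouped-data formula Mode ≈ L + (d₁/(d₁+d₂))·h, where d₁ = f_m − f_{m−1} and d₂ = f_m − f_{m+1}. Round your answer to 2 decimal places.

Modal class: 40 ≤ s < 50 (highest frequency 24).
d₁ = 24 − 16 = 8, d₂ = 24 − 16 = 8
Mode ≈ 40 + (8/(8+8)) × 10 = 40 + 5.0000 = 45.0000

45.00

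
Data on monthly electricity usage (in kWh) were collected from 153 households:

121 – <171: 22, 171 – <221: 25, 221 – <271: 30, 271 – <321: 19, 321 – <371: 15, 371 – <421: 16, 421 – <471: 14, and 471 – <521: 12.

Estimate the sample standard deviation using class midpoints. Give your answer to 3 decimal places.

109.159

Midpoints: 146, 196, 246, 296, 346, 396, 446, 496
n = 153, Σfm = 44838, mean = 293.0588
Σfm² = 14951348
Σf(m − x̄)² = Σfm² − (Σfm)²/n = 14951348 − 44838²/153 = 1811176.4706
Sample variance = 1811176.4706 / 152 = 11915.6347
Standard deviation = √11915.6347 = 109.1588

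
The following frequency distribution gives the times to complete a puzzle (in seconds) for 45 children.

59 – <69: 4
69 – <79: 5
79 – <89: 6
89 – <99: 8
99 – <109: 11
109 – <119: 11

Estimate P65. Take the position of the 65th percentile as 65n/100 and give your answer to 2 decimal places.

Cumulative frequencies: 4, 9, 15, 23, 34, 45
n = 45; position = 65n/100 = 29.25.
This falls in the class 99 – <109: L = 99, F = 23, f = 11, h = 10.
65th percentile ≈ 99 + ((29.25 − 23) / 11) × 10 = 104.6818

104.68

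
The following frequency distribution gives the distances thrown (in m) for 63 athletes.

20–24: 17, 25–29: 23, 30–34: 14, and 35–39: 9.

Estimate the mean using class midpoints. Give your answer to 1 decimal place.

Midpoints: 22, 27, 32, 37
Σfm = 17×22 + 23×27 + 14×32 + 9×37 = 1776
n = Σf = 63
Mean = 1776 / 63 = 28.1905

28.2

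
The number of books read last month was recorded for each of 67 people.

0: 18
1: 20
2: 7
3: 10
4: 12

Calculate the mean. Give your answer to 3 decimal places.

1.672

Values: 0, 1, 2, 3, 4
Σfx = 18×0 + 20×1 + 7×2 + 10×3 + 12×4 = 112
n = Σf = 67
Mean = 112 / 67 = 1.6716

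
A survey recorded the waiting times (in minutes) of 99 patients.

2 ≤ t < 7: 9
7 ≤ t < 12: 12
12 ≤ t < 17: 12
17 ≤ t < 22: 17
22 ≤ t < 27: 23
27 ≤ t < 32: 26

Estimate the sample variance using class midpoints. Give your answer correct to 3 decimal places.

Midpoints: 4.5, 9.5, 14.5, 19.5, 24.5, 29.5
n = 99, Σfm = 1990.5, mean = 20.1061
Σfm² = 46684.75
Σf(m − x̄)² = Σfm² − (Σfm)²/n = 46684.75 − 1990.5²/99 = 6663.6364
Sample variance = 6663.6364 / 98 = 67.9963

67.996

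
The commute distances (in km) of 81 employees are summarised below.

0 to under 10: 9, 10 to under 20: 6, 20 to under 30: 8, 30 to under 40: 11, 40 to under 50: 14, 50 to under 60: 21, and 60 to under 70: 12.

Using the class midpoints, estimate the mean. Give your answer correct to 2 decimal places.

40.56

Midpoints: 5, 15, 25, 35, 45, 55, 65
Σfm = 9×5 + 6×15 + 8×25 + 11×35 + 14×45 + 21×55 + 12×65 = 3285
n = Σf = 81
Mean = 3285 / 81 = 40.5556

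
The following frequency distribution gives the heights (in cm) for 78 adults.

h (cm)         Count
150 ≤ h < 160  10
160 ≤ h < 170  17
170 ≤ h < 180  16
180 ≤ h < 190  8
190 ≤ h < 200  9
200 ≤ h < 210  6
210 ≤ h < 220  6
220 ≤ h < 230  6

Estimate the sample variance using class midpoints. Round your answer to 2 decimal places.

458.82

Midpoints: 155, 165, 175, 185, 195, 205, 215, 225
n = 78, Σfm = 14260, mean = 182.8205
Σfm² = 2642350
Σf(m − x̄)² = Σfm² − (Σfm)²/n = 2642350 − 14260²/78 = 35329.4872
Sample variance = 35329.4872 / 77 = 458.8245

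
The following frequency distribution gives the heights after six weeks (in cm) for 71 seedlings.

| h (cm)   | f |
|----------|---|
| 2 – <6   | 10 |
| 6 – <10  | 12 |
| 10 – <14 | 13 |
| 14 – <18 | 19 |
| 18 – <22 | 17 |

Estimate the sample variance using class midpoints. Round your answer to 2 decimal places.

Midpoints: 4, 8, 12, 16, 20
n = 71, Σfm = 936, mean = 13.1831
Σfm² = 14464
Σf(m − x̄)² = Σfm² − (Σfm)²/n = 14464 − 936²/71 = 2124.6197
Sample variance = 2124.6197 / 70 = 30.3517

30.35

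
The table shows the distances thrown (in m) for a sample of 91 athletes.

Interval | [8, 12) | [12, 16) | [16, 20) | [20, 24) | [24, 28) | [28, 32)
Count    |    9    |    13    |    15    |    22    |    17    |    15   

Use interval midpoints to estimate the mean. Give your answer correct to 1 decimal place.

Midpoints: 10, 14, 18, 22, 26, 30
Σfm = 9×10 + 13×14 + 15×18 + 22×22 + 17×26 + 15×30 = 1918
n = Σf = 91
Mean = 1918 / 91 = 21.0769

21.1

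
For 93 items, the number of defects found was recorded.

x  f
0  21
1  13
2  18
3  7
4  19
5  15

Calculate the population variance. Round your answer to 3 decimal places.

Values: 0, 1, 2, 3, 4, 5
n = 93, Σfx = 221, mean = 2.3763
Σfx² = 827
Σf(x − x̄)² = Σfx² − (Σfx)²/n = 827 − 221²/93 = 301.8280
Population variance = 301.8280 / 93 = 3.2455

3.245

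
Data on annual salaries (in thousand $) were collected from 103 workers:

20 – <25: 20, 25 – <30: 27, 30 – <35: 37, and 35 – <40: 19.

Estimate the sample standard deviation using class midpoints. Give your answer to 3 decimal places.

Midpoints: 22.5, 27.5, 32.5, 37.5
n = 103, Σfm = 3107.5, mean = 30.1699
Σfm² = 96343.75
Σf(m − x̄)² = Σfm² − (Σfm)²/n = 96343.75 − 3107.5²/103 = 2590.7767
Sample variance = 2590.7767 / 102 = 25.3998
Standard deviation = √25.3998 = 5.0398

5.040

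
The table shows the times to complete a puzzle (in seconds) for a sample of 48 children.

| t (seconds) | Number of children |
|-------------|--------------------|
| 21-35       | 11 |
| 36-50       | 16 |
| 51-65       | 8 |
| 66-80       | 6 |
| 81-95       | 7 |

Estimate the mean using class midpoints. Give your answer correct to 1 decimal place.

52.4

Midpoints: 28, 43, 58, 73, 88
Σfm = 11×28 + 16×43 + 8×58 + 6×73 + 7×88 = 2514
n = Σf = 48
Mean = 2514 / 48 = 52.3750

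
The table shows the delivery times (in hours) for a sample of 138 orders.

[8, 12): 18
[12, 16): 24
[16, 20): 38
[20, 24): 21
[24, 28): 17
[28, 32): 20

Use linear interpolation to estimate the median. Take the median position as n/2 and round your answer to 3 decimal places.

Cumulative frequencies: 18, 42, 80, 101, 118, 138
n = 138; position = n/2 = 69.
This falls in the class [16, 20): L = 16, F = 42, f = 38, h = 4.
Median ≈ 16 + ((69 − 42) / 38) × 4 = 18.8421

18.842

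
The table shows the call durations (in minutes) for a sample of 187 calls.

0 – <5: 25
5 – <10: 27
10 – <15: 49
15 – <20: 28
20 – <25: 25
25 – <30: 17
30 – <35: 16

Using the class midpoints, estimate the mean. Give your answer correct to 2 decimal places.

15.60

Midpoints: 2.5, 7.5, 12.5, 17.5, 22.5, 27.5, 32.5
Σfm = 25×2.5 + 27×7.5 + 49×12.5 + 28×17.5 + 25×22.5 + 17×27.5 + 16×32.5 = 2917.5
n = Σf = 187
Mean = 2917.5 / 187 = 15.6016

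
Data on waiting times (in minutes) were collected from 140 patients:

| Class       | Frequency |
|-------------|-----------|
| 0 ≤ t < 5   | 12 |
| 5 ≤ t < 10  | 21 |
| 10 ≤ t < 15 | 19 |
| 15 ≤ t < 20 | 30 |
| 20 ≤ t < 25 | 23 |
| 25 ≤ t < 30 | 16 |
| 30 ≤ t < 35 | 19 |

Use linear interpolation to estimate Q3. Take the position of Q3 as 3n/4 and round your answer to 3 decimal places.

Cumulative frequencies: 12, 33, 52, 82, 105, 121, 140
n = 140; position = 3n/4 = 105.
This falls in the class 20 ≤ t < 25: L = 20, F = 82, f = 23, h = 5.
Upper quartile ≈ 20 + ((105 − 82) / 23) × 5 = 25.0000

25.000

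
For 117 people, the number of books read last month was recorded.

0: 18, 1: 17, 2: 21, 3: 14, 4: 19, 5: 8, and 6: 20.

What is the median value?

3

Cumulative frequencies: 18, 35, 56, 70, 89, 97, 117
n = 117, so the median is the value in position (n+1)/2 = 59.
Position 59 falls at value 3.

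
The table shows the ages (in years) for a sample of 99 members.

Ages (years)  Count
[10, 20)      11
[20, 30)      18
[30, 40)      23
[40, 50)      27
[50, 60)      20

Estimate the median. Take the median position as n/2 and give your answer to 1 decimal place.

Cumulative frequencies: 11, 29, 52, 79, 99
n = 99; position = n/2 = 49.5.
This falls in the class [30, 40): L = 30, F = 29, f = 23, h = 10.
Median ≈ 30 + ((49.5 − 29) / 23) × 10 = 38.9130

38.9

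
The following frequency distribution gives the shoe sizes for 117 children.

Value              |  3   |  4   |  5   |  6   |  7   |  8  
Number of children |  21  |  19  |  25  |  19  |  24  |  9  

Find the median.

5

Cumulative frequencies: 21, 40, 65, 84, 108, 117
n = 117, so the median is the value in position (n+1)/2 = 59.
Position 59 falls at value 5.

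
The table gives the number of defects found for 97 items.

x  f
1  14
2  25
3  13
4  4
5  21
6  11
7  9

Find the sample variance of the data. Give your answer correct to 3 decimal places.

3.879

Values: 1, 2, 3, 4, 5, 6, 7
n = 97, Σfx = 353, mean = 3.6392
Σfx² = 1657
Σf(x − x̄)² = Σfx² − (Σfx)²/n = 1657 − 353²/97 = 372.3711
Sample variance = 372.3711 / 96 = 3.8789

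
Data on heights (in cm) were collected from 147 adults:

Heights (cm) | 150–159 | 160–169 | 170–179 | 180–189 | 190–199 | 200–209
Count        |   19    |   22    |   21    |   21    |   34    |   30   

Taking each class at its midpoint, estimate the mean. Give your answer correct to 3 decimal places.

Midpoints: 154.5, 164.5, 174.5, 184.5, 194.5, 204.5
Σfm = 19×154.5 + 22×164.5 + 21×174.5 + 21×184.5 + 34×194.5 + 30×204.5 = 26841.5
n = Σf = 147
Mean = 26841.5 / 147 = 182.5952

182.595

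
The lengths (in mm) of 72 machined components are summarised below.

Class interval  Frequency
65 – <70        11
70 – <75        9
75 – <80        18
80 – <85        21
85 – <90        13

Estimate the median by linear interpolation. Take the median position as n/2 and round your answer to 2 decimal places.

79.44

Cumulative frequencies: 11, 20, 38, 59, 72
n = 72; position = n/2 = 36.
This falls in the class 75 – <80: L = 75, F = 20, f = 18, h = 5.
Median ≈ 75 + ((36 − 20) / 18) × 5 = 79.4444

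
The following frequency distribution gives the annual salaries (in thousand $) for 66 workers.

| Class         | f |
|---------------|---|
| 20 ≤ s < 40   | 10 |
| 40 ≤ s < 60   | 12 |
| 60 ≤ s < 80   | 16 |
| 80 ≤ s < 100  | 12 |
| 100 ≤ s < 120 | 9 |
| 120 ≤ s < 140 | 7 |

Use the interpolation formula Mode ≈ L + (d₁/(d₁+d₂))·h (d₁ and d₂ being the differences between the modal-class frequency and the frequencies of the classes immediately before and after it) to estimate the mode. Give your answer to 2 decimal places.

70.00

Modal class: 60 ≤ s < 80 (highest frequency 16).
d₁ = 16 − 12 = 4, d₂ = 16 − 12 = 4
Mode ≈ 60 + (4/(4+4)) × 20 = 60 + 10.0000 = 70.0000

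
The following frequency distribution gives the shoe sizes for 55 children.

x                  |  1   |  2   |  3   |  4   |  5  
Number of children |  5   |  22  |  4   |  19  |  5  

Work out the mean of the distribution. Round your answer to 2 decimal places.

2.95

Values: 1, 2, 3, 4, 5
Σfx = 5×1 + 22×2 + 4×3 + 19×4 + 5×5 = 162
n = Σf = 55
Mean = 162 / 55 = 2.9455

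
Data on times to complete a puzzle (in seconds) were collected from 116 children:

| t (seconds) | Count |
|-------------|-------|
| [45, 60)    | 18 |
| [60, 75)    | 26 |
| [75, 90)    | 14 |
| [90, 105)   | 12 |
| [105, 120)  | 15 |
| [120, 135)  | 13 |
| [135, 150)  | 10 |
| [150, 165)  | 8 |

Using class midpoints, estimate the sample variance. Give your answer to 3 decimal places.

Midpoints: 52.5, 67.5, 82.5, 97.5, 112.5, 127.5, 142.5, 157.5
n = 116, Σfm = 11055, mean = 95.3017
Σfm² = 1180125
Σf(m − x̄)² = Σfm² − (Σfm)²/n = 1180125 − 11055²/116 = 126564.4397
Sample variance = 126564.4397 / 115 = 1100.5603

1100.560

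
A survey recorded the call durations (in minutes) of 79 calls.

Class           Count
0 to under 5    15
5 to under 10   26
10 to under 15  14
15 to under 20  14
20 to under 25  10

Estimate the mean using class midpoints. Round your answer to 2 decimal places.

11.11

Midpoints: 2.5, 7.5, 12.5, 17.5, 22.5
Σfm = 15×2.5 + 26×7.5 + 14×12.5 + 14×17.5 + 10×22.5 = 877.5
n = Σf = 79
Mean = 877.5 / 79 = 11.1076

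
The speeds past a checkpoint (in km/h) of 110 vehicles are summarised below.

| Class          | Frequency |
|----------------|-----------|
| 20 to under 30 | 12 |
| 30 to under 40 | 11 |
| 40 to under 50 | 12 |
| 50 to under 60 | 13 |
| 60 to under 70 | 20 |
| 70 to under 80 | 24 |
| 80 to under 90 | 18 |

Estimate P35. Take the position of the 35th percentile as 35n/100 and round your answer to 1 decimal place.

52.7

Cumulative frequencies: 12, 23, 35, 48, 68, 92, 110
n = 110; position = 35n/100 = 38.5.
This falls in the class 50 to under 60: L = 50, F = 35, f = 13, h = 10.
35th percentile ≈ 50 + ((38.5 − 35) / 13) × 10 = 52.6923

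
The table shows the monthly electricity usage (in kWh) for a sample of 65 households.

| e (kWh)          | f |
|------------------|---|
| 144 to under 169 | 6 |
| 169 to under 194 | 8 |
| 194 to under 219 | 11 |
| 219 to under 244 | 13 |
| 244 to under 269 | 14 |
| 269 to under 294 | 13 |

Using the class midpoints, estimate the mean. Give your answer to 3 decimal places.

229.577

Midpoints: 156.5, 181.5, 206.5, 231.5, 256.5, 281.5
Σfm = 6×156.5 + 8×181.5 + 11×206.5 + 13×231.5 + 14×256.5 + 13×281.5 = 14922.5
n = Σf = 65
Mean = 14922.5 / 65 = 229.5769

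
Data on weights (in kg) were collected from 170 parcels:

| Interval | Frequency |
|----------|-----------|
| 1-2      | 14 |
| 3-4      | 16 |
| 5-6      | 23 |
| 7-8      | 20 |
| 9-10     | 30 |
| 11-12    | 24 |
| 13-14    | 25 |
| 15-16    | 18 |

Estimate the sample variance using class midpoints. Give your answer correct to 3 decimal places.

17.885

Midpoints: 1.5, 3.5, 5.5, 7.5, 9.5, 11.5, 13.5, 15.5
n = 170, Σfm = 1531, mean = 9.0059
Σfm² = 16810.5
Σf(m − x̄)² = Σfm² − (Σfm)²/n = 16810.5 − 1531²/170 = 3022.4941
Sample variance = 3022.4941 / 169 = 17.8846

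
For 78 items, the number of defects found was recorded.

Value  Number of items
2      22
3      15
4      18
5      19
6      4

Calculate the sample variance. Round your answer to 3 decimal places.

Values: 2, 3, 4, 5, 6
n = 78, Σfx = 280, mean = 3.5897
Σfx² = 1130
Σf(x − x̄)² = Σfx² − (Σfx)²/n = 1130 − 280²/78 = 124.8718
Sample variance = 124.8718 / 77 = 1.6217

1.622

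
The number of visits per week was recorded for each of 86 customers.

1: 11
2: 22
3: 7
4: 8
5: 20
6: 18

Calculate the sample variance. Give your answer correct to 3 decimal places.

Values: 1, 2, 3, 4, 5, 6
n = 86, Σfx = 316, mean = 3.6744
Σfx² = 1438
Σf(x − x̄)² = Σfx² − (Σfx)²/n = 1438 − 316²/86 = 276.8837
Sample variance = 276.8837 / 85 = 3.2575

3.257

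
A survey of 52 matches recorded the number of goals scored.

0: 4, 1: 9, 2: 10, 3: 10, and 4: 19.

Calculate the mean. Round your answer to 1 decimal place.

Values: 0, 1, 2, 3, 4
Σfx = 4×0 + 9×1 + 10×2 + 10×3 + 19×4 = 135
n = Σf = 52
Mean = 135 / 52 = 2.5962

2.6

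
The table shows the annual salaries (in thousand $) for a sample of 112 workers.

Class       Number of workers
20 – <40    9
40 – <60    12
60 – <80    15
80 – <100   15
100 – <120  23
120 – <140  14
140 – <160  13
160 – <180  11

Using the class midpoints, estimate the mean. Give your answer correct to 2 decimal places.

Midpoints: 30, 50, 70, 90, 110, 130, 150, 170
Σfm = 9×30 + 12×50 + 15×70 + 15×90 + 23×110 + 14×130 + 13×150 + 11×170 = 11440
n = Σf = 112
Mean = 11440 / 112 = 102.1429

102.14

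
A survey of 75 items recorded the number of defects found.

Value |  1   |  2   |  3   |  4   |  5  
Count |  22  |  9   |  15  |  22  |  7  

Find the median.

Cumulative frequencies: 22, 31, 46, 68, 75
n = 75, so the median is the value in position (n+1)/2 = 38.
Position 38 falls at value 3.

3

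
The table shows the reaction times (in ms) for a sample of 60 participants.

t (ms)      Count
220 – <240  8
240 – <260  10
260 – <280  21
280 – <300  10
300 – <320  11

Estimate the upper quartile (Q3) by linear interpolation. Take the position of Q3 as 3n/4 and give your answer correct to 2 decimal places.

Cumulative frequencies: 8, 18, 39, 49, 60
n = 60; position = 3n/4 = 45.
This falls in the class 280 – <300: L = 280, F = 39, f = 10, h = 20.
Upper quartile ≈ 280 + ((45 − 39) / 10) × 20 = 292.0000

292.00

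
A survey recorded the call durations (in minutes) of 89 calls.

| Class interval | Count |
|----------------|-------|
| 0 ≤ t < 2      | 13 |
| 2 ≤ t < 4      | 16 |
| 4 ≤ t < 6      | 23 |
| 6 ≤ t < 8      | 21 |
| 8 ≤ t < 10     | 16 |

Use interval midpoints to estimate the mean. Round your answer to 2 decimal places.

5.25

Midpoints: 1, 3, 5, 7, 9
Σfm = 13×1 + 16×3 + 23×5 + 21×7 + 16×9 = 467
n = Σf = 89
Mean = 467 / 89 = 5.2472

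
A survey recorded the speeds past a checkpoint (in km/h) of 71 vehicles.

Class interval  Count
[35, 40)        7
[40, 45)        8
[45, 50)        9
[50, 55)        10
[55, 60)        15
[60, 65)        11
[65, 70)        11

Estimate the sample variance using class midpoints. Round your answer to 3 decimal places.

Midpoints: 37.5, 42.5, 47.5, 52.5, 57.5, 62.5, 67.5
n = 71, Σfm = 3847.5, mean = 54.1901
Σfm² = 214843.75
Σf(m − x̄)² = Σfm² − (Σfm)²/n = 214843.75 − 3847.5²/71 = 6347.1831
Sample variance = 6347.1831 / 70 = 90.6740

90.674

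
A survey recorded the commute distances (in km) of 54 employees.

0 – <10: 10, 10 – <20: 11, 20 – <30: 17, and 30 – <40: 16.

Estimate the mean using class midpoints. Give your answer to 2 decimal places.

Midpoints: 5, 15, 25, 35
Σfm = 10×5 + 11×15 + 17×25 + 16×35 = 1200
n = Σf = 54
Mean = 1200 / 54 = 22.2222

22.22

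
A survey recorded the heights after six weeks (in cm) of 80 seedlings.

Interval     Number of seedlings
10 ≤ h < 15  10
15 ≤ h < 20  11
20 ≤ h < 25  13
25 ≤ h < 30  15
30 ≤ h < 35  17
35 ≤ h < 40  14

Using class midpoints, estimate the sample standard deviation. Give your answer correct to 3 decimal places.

Midpoints: 12.5, 17.5, 22.5, 27.5, 32.5, 37.5
n = 80, Σfm = 2100, mean = 26.2500
Σfm² = 60500
Σf(m − x̄)² = Σfm² − (Σfm)²/n = 60500 − 2100²/80 = 5375.0000
Sample variance = 5375.0000 / 79 = 68.0380
Standard deviation = √68.0380 = 8.2485

8.249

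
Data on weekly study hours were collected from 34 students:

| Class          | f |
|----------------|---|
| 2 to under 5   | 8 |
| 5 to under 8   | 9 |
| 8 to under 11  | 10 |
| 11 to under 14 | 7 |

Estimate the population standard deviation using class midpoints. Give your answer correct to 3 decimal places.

3.191

Midpoints: 3.5, 6.5, 9.5, 12.5
n = 34, Σfm = 269, mean = 7.9118
Σfm² = 2474.5
Σf(m − x̄)² = Σfm² − (Σfm)²/n = 2474.5 − 269²/34 = 346.2353
Population variance = 346.2353 / 34 = 10.1834
Standard deviation = √10.1834 = 3.1911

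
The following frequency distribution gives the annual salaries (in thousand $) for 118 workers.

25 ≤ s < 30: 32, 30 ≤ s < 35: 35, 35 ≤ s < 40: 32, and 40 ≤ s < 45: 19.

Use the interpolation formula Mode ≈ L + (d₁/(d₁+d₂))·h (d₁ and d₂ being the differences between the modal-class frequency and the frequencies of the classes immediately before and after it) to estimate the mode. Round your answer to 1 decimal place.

32.5

Modal class: 30 ≤ s < 35 (highest frequency 35).
d₁ = 35 − 32 = 3, d₂ = 35 − 32 = 3
Mode ≈ 30 + (3/(3+3)) × 5 = 30 + 2.5000 = 32.5000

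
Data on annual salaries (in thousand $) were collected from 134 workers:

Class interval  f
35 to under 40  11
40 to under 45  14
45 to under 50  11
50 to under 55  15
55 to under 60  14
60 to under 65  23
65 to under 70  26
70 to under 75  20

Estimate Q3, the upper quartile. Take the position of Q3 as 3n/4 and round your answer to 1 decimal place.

Cumulative frequencies: 11, 25, 36, 51, 65, 88, 114, 134
n = 134; position = 3n/4 = 100.5.
This falls in the class 65 to under 70: L = 65, F = 88, f = 26, h = 5.
Upper quartile ≈ 65 + ((100.5 − 88) / 26) × 5 = 67.4038

67.4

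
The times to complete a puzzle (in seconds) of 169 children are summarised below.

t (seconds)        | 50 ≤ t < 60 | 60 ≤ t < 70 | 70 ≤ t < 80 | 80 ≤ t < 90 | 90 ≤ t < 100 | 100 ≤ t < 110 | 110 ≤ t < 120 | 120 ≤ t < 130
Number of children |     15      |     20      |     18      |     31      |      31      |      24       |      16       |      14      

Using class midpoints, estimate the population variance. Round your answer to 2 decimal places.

Midpoints: 55, 65, 75, 85, 95, 105, 115, 125
n = 169, Σfm = 15165, mean = 89.7337
Σfm² = 1429825
Σf(m − x̄)² = Σfm² − (Σfm)²/n = 1429825 − 15165²/169 = 69013.0178
Population variance = 69013.0178 / 169 = 408.3611

408.36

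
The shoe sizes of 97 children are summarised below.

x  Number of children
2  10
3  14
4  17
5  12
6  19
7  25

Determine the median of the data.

5

Cumulative frequencies: 10, 24, 41, 53, 72, 97
n = 97, so the median is the value in position (n+1)/2 = 49.
Position 49 falls at value 5.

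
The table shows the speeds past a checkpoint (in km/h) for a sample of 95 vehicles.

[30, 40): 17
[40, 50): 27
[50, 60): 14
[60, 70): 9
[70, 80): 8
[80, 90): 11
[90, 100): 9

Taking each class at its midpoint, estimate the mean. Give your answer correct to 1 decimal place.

58.5

Midpoints: 35, 45, 55, 65, 75, 85, 95
Σfm = 17×35 + 27×45 + 14×55 + 9×65 + 8×75 + 11×85 + 9×95 = 5555
n = Σf = 95
Mean = 5555 / 95 = 58.4737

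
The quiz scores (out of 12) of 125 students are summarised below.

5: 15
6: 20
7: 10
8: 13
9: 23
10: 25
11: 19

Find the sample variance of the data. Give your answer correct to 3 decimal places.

4.106

Values: 5, 6, 7, 8, 9, 10, 11
n = 125, Σfx = 1035, mean = 8.2800
Σfx² = 9079
Σf(x − x̄)² = Σfx² − (Σfx)²/n = 9079 − 1035²/125 = 509.2000
Sample variance = 509.2000 / 124 = 4.1065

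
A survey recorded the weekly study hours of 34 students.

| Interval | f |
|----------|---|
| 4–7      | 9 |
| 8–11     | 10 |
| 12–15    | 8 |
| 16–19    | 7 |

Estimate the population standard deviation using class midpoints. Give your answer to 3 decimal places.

4.340

Midpoints: 5.5, 9.5, 13.5, 17.5
n = 34, Σfm = 375, mean = 11.0294
Σfm² = 4776.5
Σf(m − x̄)² = Σfm² − (Σfm)²/n = 4776.5 − 375²/34 = 640.4706
Population variance = 640.4706 / 34 = 18.8374
Standard deviation = √18.8374 = 4.3402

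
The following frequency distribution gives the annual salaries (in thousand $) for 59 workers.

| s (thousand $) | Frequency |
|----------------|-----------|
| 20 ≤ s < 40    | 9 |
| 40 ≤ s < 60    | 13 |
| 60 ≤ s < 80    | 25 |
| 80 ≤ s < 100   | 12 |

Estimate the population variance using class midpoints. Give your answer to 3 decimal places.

372.077

Midpoints: 30, 50, 70, 90
n = 59, Σfm = 3750, mean = 63.5593
Σfm² = 260300
Σf(m − x̄)² = Σfm² − (Σfm)²/n = 260300 − 3750²/59 = 21952.5424
Population variance = 21952.5424 / 59 = 372.0770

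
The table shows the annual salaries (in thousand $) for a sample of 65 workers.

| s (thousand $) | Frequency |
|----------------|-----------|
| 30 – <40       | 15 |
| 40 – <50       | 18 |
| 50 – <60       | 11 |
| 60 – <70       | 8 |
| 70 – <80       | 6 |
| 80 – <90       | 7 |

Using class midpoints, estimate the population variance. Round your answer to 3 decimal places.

264.994

Midpoints: 35, 45, 55, 65, 75, 85
n = 65, Σfm = 3505, mean = 53.9231
Σfm² = 206225
Σf(m − x̄)² = Σfm² − (Σfm)²/n = 206225 − 3505²/65 = 17224.6154
Population variance = 17224.6154 / 65 = 264.9941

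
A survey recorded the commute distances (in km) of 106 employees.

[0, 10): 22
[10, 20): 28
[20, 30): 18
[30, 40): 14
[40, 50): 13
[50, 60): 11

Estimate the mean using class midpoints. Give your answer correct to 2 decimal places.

Midpoints: 5, 15, 25, 35, 45, 55
Σfm = 22×5 + 28×15 + 18×25 + 14×35 + 13×45 + 11×55 = 2660
n = Σf = 106
Mean = 2660 / 106 = 25.0943

25.09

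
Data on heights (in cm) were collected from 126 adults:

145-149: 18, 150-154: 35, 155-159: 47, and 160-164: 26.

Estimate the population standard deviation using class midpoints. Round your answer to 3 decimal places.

Midpoints: 147, 152, 157, 162
n = 126, Σfm = 19557, mean = 155.2143
Σfm² = 3038449
Σf(m − x̄)² = Σfm² − (Σfm)²/n = 3038449 − 19557²/126 = 2923.2143
Population variance = 2923.2143 / 126 = 23.2001
Standard deviation = √23.2001 = 4.8166

4.817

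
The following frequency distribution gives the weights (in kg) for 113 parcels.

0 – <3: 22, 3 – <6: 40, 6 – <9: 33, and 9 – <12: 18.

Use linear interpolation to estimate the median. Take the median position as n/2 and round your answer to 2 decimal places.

Cumulative frequencies: 22, 62, 95, 113
n = 113; position = n/2 = 56.5.
This falls in the class 3 – <6: L = 3, F = 22, f = 40, h = 3.
Median ≈ 3 + ((56.5 − 22) / 40) × 3 = 5.5875

5.59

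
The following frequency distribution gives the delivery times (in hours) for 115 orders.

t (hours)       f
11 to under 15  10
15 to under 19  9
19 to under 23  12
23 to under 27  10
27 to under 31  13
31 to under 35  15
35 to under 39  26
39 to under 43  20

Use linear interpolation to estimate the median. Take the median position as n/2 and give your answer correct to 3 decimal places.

Cumulative frequencies: 10, 19, 31, 41, 54, 69, 95, 115
n = 115; position = n/2 = 57.5.
This falls in the class 31 to under 35: L = 31, F = 54, f = 15, h = 4.
Median ≈ 31 + ((57.5 − 54) / 15) × 4 = 31.9333

31.933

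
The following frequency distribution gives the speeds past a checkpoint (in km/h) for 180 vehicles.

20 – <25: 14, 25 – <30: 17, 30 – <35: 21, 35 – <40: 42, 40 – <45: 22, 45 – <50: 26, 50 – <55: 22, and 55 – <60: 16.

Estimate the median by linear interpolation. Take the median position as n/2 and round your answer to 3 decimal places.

39.524

Cumulative frequencies: 14, 31, 52, 94, 116, 142, 164, 180
n = 180; position = n/2 = 90.
This falls in the class 35 – <40: L = 35, F = 52, f = 42, h = 5.
Median ≈ 35 + ((90 − 52) / 42) × 5 = 39.5238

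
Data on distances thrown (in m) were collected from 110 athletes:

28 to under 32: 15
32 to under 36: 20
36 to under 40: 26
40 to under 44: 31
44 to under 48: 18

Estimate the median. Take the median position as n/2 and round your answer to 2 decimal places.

Cumulative frequencies: 15, 35, 61, 92, 110
n = 110; position = n/2 = 55.
This falls in the class 36 to under 40: L = 36, F = 35, f = 26, h = 4.
Median ≈ 36 + ((55 − 35) / 26) × 4 = 39.0769

39.08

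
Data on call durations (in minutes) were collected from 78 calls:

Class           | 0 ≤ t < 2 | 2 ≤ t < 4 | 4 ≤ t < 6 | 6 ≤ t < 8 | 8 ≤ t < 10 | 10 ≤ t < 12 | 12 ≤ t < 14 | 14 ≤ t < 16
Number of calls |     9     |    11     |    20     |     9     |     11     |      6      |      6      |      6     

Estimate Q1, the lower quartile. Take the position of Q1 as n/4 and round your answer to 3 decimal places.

Cumulative frequencies: 9, 20, 40, 49, 60, 66, 72, 78
n = 78; position = n/4 = 19.5.
This falls in the class 2 ≤ t < 4: L = 2, F = 9, f = 11, h = 2.
Lower quartile ≈ 2 + ((19.5 − 9) / 11) × 2 = 3.9091

3.909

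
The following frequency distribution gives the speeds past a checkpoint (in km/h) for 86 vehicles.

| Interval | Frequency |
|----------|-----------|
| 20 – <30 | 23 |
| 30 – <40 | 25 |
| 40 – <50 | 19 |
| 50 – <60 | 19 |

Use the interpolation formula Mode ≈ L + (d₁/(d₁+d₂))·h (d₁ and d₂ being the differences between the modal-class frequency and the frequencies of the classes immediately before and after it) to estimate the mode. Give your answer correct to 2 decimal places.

32.50

Modal class: 30 – <40 (highest frequency 25).
d₁ = 25 − 23 = 2, d₂ = 25 − 19 = 6
Mode ≈ 30 + (2/(2+6)) × 10 = 30 + 2.5000 = 32.5000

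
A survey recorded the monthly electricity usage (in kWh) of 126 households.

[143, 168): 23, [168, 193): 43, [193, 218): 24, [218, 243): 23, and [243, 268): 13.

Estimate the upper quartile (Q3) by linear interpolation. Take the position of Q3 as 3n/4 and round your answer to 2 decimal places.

Cumulative frequencies: 23, 66, 90, 113, 126
n = 126; position = 3n/4 = 94.5.
This falls in the class [218, 243): L = 218, F = 90, f = 23, h = 25.
Upper quartile ≈ 218 + ((94.5 − 90) / 23) × 25 = 222.8913

222.89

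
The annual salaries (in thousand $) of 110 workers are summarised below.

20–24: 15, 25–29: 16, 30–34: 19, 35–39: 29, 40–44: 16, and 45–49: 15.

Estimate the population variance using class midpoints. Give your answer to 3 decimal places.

Midpoints: 22, 27, 32, 37, 42, 47
n = 110, Σfm = 3820, mean = 34.7273
Σfm² = 139440
Σf(m − x̄)² = Σfm² − (Σfm)²/n = 139440 − 3820²/110 = 6781.8182
Population variance = 6781.8182 / 110 = 61.6529

61.653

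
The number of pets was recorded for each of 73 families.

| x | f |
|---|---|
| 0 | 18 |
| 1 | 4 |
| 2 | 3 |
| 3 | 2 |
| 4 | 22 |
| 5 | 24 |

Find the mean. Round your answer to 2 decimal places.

Values: 0, 1, 2, 3, 4, 5
Σfx = 18×0 + 4×1 + 3×2 + 2×3 + 22×4 + 24×5 = 224
n = Σf = 73
Mean = 224 / 73 = 3.0685

3.07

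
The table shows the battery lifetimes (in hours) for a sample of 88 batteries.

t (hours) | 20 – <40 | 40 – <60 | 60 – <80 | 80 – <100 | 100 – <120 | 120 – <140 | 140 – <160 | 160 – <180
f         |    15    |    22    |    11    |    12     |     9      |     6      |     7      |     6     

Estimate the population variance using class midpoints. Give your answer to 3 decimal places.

Midpoints: 30, 50, 70, 90, 110, 130, 150, 170
n = 88, Σfm = 7240, mean = 82.2727
Σfm² = 760800
Σf(m − x̄)² = Σfm² − (Σfm)²/n = 760800 − 7240²/88 = 165145.4545
Population variance = 165145.4545 / 88 = 1876.6529

1876.653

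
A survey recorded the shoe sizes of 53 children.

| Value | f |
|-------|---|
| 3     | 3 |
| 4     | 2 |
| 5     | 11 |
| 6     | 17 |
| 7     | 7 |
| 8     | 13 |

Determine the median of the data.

Cumulative frequencies: 3, 5, 16, 33, 40, 53
n = 53, so the median is the value in position (n+1)/2 = 27.
Position 27 falls at value 6.

6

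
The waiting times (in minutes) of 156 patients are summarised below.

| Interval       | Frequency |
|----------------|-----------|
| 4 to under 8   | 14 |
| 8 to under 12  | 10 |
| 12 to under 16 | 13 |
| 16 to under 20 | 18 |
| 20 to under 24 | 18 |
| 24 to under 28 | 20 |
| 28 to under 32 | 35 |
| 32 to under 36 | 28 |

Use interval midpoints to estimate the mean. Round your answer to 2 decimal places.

Midpoints: 6, 10, 14, 18, 22, 26, 30, 34
Σfm = 14×6 + 10×10 + 13×14 + 18×18 + 18×22 + 20×26 + 35×30 + 28×34 = 3608
n = Σf = 156
Mean = 3608 / 156 = 23.1282

23.13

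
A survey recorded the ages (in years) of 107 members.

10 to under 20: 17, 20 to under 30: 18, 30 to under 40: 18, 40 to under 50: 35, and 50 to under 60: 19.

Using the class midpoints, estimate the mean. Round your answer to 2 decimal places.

36.96

Midpoints: 15, 25, 35, 45, 55
Σfm = 17×15 + 18×25 + 18×35 + 35×45 + 19×55 = 3955
n = Σf = 107
Mean = 3955 / 107 = 36.9626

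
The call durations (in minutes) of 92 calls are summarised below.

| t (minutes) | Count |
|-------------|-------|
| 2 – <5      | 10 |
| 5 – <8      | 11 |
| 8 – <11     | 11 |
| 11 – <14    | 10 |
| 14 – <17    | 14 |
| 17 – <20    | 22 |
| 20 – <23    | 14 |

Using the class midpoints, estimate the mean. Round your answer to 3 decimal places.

13.707

Midpoints: 3.5, 6.5, 9.5, 12.5, 15.5, 18.5, 21.5
Σfm = 10×3.5 + 11×6.5 + 11×9.5 + 10×12.5 + 14×15.5 + 22×18.5 + 14×21.5 = 1261
n = Σf = 92
Mean = 1261 / 92 = 13.7065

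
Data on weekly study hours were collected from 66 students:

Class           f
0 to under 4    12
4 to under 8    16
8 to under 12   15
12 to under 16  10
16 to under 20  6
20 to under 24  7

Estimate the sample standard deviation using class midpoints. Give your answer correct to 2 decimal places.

6.29

Midpoints: 2, 6, 10, 14, 18, 22
n = 66, Σfm = 672, mean = 10.1818
Σfm² = 9416
Σf(m − x̄)² = Σfm² − (Σfm)²/n = 9416 − 672²/66 = 2573.8182
Sample variance = 2573.8182 / 65 = 39.5972
Standard deviation = √39.5972 = 6.2926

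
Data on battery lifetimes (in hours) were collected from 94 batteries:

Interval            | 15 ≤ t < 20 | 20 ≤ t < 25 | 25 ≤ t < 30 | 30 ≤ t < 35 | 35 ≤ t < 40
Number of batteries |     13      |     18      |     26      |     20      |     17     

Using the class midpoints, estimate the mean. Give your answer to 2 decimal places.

Midpoints: 17.5, 22.5, 27.5, 32.5, 37.5
Σfm = 13×17.5 + 18×22.5 + 26×27.5 + 20×32.5 + 17×37.5 = 2635
n = Σf = 94
Mean = 2635 / 94 = 28.0319

28.03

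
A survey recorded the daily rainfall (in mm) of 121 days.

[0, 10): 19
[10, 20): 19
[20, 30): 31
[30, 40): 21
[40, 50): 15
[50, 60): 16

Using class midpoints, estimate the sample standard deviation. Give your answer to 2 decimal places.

15.95

Midpoints: 5, 15, 25, 35, 45, 55
n = 121, Σfm = 3445, mean = 28.4711
Σfm² = 128625
Σf(m − x̄)² = Σfm² − (Σfm)²/n = 128625 − 3445²/121 = 30542.1488
Sample variance = 30542.1488 / 120 = 254.5179
Standard deviation = √254.5179 = 15.9536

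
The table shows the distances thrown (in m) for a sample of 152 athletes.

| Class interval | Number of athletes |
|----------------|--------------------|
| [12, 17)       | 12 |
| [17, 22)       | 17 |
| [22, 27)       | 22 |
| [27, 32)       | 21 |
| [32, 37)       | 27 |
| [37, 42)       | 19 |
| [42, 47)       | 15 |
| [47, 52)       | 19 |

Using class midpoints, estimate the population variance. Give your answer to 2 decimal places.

112.15

Midpoints: 14.5, 19.5, 24.5, 29.5, 34.5, 39.5, 44.5, 49.5
n = 152, Σfm = 4954, mean = 32.5921
Σfm² = 178508
Σf(m − x̄)² = Σfm² − (Σfm)²/n = 178508 − 4954²/152 = 17046.7105
Population variance = 17046.7105 / 152 = 112.1494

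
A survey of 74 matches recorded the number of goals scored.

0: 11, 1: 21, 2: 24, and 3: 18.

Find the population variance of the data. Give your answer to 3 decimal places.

1.007

Values: 0, 1, 2, 3
n = 74, Σfx = 123, mean = 1.6622
Σfx² = 279
Σf(x − x̄)² = Σfx² − (Σfx)²/n = 279 − 123²/74 = 74.5541
Population variance = 74.5541 / 74 = 1.0075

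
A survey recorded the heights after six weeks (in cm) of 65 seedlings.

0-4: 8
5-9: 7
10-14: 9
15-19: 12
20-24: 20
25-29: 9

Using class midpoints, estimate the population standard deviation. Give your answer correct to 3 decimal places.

7.936

Midpoints: 2, 7, 12, 17, 22, 27
n = 65, Σfm = 1060, mean = 16.3077
Σfm² = 21380
Σf(m − x̄)² = Σfm² − (Σfm)²/n = 21380 − 1060²/65 = 4093.8462
Population variance = 4093.8462 / 65 = 62.9822
Standard deviation = √62.9822 = 7.9361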